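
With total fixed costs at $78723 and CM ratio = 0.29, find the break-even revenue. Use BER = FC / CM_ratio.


Formula: BER = Fixed Costs / Contribution Margin Ratio
BER = $78723 / 0.29
BER = $271458.62 (to the nearest cent)

$271458.62


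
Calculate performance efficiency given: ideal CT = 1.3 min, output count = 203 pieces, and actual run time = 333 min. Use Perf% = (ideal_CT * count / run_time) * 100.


Formula: Performance = (Ideal CT * Total Count) / Run Time * 100
Ideal output time = 1.3 * 203 = 263.9 min
Performance = 263.9 / 333 * 100 = 79.2%

79.2%


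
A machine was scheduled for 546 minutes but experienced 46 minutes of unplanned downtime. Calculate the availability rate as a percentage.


Formula: Availability = (Planned Time - Downtime) / Planned Time * 100
Uptime = 546 - 46 = 500 min
Availability = 500 / 546 * 100 = 91.6%

91.6%


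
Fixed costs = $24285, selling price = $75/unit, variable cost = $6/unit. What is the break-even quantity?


Formula: BEQ = Fixed Costs / (Price - Variable Cost)
Contribution margin = $75 - $6 = $69/unit
BEQ = ceil($24285 / $69/unit) = ceil(351.96) = 352 units

352 units


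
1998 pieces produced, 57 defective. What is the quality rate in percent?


Formula: Quality Rate = Good Pieces / Total Pieces * 100
Good pieces = 1998 - 57 = 1941
QR = 1941 / 1998 * 100 = 97.1%

97.1%


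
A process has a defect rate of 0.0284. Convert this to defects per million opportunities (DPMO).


DPMO = defect_rate * 1000000 = 0.0284 * 1000000

28400


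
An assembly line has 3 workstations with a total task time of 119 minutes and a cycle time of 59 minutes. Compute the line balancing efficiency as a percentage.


Formula: Efficiency = Sum of Task Times / (N_stations * CT) * 100
Total station capacity = 3 stations * 59 min = 177 min
Efficiency = 119 / 177 * 100 = 67.2%

67.2%


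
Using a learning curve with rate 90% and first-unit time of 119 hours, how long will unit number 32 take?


Formula: T_n = T_1 * (learning_rate)^(log2(n)) where learning_rate = rate/100
Doublings = log2(32) = 5
T_n = 119 * 0.9^5
T_n = 119 * 0.5905 = 70.3 hours

70.3 hours


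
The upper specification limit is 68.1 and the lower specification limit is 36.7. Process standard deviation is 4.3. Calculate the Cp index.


Cp = (68.1 - 36.7) / (6 * 4.3)

1.22


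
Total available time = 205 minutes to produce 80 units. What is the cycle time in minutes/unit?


Formula: CT = Available Time / Number of Units
CT = 205 min / 80 units
CT = 2.56 min/unit

2.56 min/unit


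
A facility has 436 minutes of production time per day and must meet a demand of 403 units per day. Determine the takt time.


Formula: Takt Time = Available Production Time / Customer Demand
Takt = 436 min/day / 403 units/day
Takt = 1.08 min/unit

1.08 min/unit


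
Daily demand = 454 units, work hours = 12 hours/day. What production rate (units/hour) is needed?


Formula: Production Rate = Daily Demand / Available Hours
Rate = 454 units/day / 12 hours/day
Rate = 37.8 units/hour

37.8 units/hour


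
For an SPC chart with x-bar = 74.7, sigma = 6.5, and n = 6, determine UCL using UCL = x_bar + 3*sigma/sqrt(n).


UCL = 74.7 + 3 * 6.5 / sqrt(6)

82.66


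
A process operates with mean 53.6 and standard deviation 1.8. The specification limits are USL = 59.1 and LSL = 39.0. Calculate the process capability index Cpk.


Cpu = (59.1 - 53.6) / (3 * 1.8) = 1.02
Cpl = (53.6 - 39.0) / (3 * 1.8) = 2.7
Cpk = min(1.02, 2.7) = 1.02

1.02


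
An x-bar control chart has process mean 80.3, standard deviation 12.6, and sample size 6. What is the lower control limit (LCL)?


LCL = 80.3 - 3 * 12.6 / sqrt(6)

64.87


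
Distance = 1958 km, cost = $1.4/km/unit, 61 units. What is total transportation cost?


TC = dist * cost * units = 1958 * 1.4 * 61 = $167213.20

$167213.20


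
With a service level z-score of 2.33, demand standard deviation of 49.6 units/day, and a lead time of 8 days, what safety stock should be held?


Formula: SS = z * sigma_d * sqrt(LT)
sqrt(LT) = sqrt(8) = 2.8284
SS = 2.33 * 49.6 * 2.8284
SS = 326.9 units

326.9 units


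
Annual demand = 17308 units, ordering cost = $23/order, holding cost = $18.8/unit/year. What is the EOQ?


Formula: EOQ = sqrt(2 * D * S / H)
Numerator: 2 * 17308 * 23 = 796168
2DS/H = 796168 / 18.8 = 42349.4
EOQ = sqrt(42349.4) = 205.8 units

205.8 units


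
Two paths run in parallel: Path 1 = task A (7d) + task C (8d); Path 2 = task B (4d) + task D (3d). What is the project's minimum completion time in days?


Path 1 = 7 + 8 = 15 days
Path 2 = 4 + 3 = 7 days
Duration = max(15, 7) = 15 days

15 days


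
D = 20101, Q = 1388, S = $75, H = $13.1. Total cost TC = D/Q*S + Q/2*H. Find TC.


TC = 20101/1388 * 75 + 1388/2 * 13.1

$10177.55


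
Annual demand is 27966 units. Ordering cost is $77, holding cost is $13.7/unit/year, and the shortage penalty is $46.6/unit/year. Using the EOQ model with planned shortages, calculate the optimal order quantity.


Formula: EOQ* = sqrt(2DS/H) * sqrt((H+P)/P)
Base EOQ = sqrt(2*27966*77/13.7) = 560.68 units
Correction = sqrt((13.7+46.6)/46.6) = 1.13754
EOQ* = 560.68 * 1.13754 = 637.8 units

637.8 units


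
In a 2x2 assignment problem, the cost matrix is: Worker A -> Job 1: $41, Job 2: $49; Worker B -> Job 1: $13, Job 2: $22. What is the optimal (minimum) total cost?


Option 1: A->1 + B->2 = $41 + $22 = $63
Option 2: A->2 + B->1 = $49 + $13 = $62
Min cost = min($63, $62) = $62

$62


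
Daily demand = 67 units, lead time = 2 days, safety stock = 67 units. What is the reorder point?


Formula: ROP = (Daily Demand * Lead Time) + Safety Stock
Demand during lead time = 67 * 2 = 134 units
ROP = 134 + 67 = 201 units

201 units


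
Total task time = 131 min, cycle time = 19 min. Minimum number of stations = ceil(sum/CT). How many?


Formula: N_min = ceil(Sum of Task Times / Cycle Time)
N_min = ceil(131 min / 19 min) = ceil(6.8947)
N_min = 7 stations

7


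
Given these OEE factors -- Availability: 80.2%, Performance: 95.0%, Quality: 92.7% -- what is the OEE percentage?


Formula: OEE = Availability * Performance * Quality / 10000
A * P = 80.2% * 95.0% / 100 = 76.19%
OEE = 76.19% * 92.7% / 100 = 70.6%

70.6%


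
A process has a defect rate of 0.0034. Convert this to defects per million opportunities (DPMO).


DPMO = defect_rate * 1000000 = 0.0034 * 1000000

3400


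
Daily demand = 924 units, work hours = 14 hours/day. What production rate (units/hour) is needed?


Formula: Production Rate = Daily Demand / Available Hours
Rate = 924 units/day / 14 hours/day
Rate = 66.0 units/hour

66.0 units/hour


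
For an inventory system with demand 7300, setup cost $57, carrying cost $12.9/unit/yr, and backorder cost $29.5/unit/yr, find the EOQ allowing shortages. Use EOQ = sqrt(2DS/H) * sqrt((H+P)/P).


Formula: EOQ* = sqrt(2DS/H) * sqrt((H+P)/P)
Base EOQ = sqrt(2*7300*57/12.9) = 253.99 units
Correction = sqrt((12.9+29.5)/29.5) = 1.19887
EOQ* = 253.99 * 1.19887 = 304.5 units

304.5 units


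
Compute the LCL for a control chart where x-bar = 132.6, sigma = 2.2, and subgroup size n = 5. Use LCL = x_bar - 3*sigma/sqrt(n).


LCL = 132.6 - 3 * 2.2 / sqrt(5)

129.65


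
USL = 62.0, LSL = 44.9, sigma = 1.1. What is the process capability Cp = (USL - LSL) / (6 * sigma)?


Cp = (62.0 - 44.9) / (6 * 1.1)

2.59


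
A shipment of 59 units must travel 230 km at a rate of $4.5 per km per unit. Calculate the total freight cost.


TC = dist * cost * units = 230 * 4.5 * 59 = $61065.00

$61065.00


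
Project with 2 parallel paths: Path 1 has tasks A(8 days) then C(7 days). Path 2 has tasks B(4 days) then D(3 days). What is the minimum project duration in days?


Path 1 = 8 + 7 = 15 days
Path 2 = 4 + 3 = 7 days
Duration = max(15, 7) = 15 days

15 days


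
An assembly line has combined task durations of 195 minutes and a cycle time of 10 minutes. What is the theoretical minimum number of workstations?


Formula: N_min = ceil(Sum of Task Times / Cycle Time)
N_min = ceil(195 min / 10 min) = ceil(19.5)
N_min = 20 stations

20


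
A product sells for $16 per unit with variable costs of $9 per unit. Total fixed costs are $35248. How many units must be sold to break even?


Formula: BEQ = Fixed Costs / (Price - Variable Cost)
Contribution margin = $16 - $9 = $7/unit
BEQ = ceil($35248 / $7/unit) = ceil(5035.43) = 5036 units

5036 units


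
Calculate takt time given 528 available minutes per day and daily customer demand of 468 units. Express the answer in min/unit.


Formula: Takt Time = Available Production Time / Customer Demand
Takt = 528 min/day / 468 units/day
Takt = 1.13 min/unit

1.13 min/unit


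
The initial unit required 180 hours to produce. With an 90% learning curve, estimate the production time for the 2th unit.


Formula: T_n = T_1 * (learning_rate)^(log2(n)) where learning_rate = rate/100
Doublings = log2(2) = 1
T_n = 180 * 0.9^1
T_n = 180 * 0.9 = 162.0 hours

162.0 hours


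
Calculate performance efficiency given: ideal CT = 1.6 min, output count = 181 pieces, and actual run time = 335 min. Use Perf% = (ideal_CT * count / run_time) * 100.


Formula: Performance = (Ideal CT * Total Count) / Run Time * 100
Ideal output time = 1.6 * 181 = 289.6 min
Performance = 289.6 / 335 * 100 = 86.4%

86.4%


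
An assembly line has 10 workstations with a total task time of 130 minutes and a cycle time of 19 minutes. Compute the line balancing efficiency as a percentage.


Formula: Efficiency = Sum of Task Times / (N_stations * CT) * 100
Total station capacity = 10 stations * 19 min = 190 min
Efficiency = 130 / 190 * 100 = 68.4%

68.4%


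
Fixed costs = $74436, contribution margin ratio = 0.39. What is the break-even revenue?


Formula: BER = Fixed Costs / Contribution Margin Ratio
BER = $74436 / 0.39
BER = $190861.54 (to the nearest cent)

$190861.54


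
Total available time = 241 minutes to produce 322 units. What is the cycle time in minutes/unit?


Formula: CT = Available Time / Number of Units
CT = 241 min / 322 units
CT = 0.75 min/unit

0.75 min/unit


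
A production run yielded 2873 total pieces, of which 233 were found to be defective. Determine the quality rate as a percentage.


Formula: Quality Rate = Good Pieces / Total Pieces * 100
Good pieces = 2873 - 233 = 2640
QR = 2640 / 2873 * 100 = 91.9%

91.9%


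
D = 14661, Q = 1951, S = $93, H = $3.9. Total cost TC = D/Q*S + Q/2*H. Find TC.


TC = 14661/1951 * 93 + 1951/2 * 3.9

$4503.31


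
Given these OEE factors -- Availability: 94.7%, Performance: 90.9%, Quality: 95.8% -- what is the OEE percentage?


Formula: OEE = Availability * Performance * Quality / 10000
A * P = 94.7% * 90.9% / 100 = 86.08%
OEE = 86.08% * 95.8% / 100 = 82.5%

82.5%


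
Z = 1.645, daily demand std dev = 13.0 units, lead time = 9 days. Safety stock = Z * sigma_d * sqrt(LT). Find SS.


Formula: SS = z * sigma_d * sqrt(LT)
sqrt(LT) = sqrt(9) = 3.0
SS = 1.645 * 13.0 * 3.0
SS = 64.2 units

64.2 units


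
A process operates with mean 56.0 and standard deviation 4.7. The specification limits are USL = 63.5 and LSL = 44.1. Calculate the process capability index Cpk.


Cpu = (63.5 - 56.0) / (3 * 4.7) = 0.53
Cpl = (56.0 - 44.1) / (3 * 4.7) = 0.84
Cpk = min(0.53, 0.84) = 0.53

0.53


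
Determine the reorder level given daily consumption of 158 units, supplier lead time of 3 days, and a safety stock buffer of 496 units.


Formula: ROP = (Daily Demand * Lead Time) + Safety Stock
Demand during lead time = 158 * 3 = 474 units
ROP = 474 + 496 = 970 units

970 units


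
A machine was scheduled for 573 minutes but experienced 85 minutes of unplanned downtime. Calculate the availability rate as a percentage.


Formula: Availability = (Planned Time - Downtime) / Planned Time * 100
Uptime = 573 - 85 = 488 min
Availability = 488 / 573 * 100 = 85.2%

85.2%


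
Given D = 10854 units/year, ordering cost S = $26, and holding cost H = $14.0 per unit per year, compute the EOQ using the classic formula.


Formula: EOQ = sqrt(2 * D * S / H)
Numerator: 2 * 10854 * 26 = 564408
2DS/H = 564408 / 14.0 = 40314.9
EOQ = sqrt(40314.9) = 200.8 units

200.8 units


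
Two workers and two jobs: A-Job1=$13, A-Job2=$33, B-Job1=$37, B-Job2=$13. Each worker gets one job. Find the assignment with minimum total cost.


Option 1: A->1 + B->2 = $13 + $13 = $26
Option 2: A->2 + B->1 = $33 + $37 = $70
Min cost = min($26, $70) = $26

$26


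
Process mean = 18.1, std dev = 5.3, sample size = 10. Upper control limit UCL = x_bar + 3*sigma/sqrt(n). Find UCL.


UCL = 18.1 + 3 * 5.3 / sqrt(10)

23.13


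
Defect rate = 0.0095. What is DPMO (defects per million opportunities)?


DPMO = defect_rate * 1000000 = 0.0095 * 1000000

9500


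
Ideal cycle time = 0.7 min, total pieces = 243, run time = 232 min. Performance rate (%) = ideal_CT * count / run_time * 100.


Formula: Performance = (Ideal CT * Total Count) / Run Time * 100
Ideal output time = 0.7 * 243 = 170.1 min
Performance = 170.1 / 232 * 100 = 73.3%

73.3%


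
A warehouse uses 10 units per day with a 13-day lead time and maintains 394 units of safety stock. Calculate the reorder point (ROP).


Formula: ROP = (Daily Demand * Lead Time) + Safety Stock
Demand during lead time = 10 * 13 = 130 units
ROP = 130 + 394 = 524 units

524 units


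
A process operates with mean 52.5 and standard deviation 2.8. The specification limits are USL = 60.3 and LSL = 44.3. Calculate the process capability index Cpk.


Cpu = (60.3 - 52.5) / (3 * 2.8) = 0.93
Cpl = (52.5 - 44.3) / (3 * 2.8) = 0.98
Cpk = min(0.93, 0.98) = 0.93

0.93


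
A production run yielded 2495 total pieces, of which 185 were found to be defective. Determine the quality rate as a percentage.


Formula: Quality Rate = Good Pieces / Total Pieces * 100
Good pieces = 2495 - 185 = 2310
QR = 2310 / 2495 * 100 = 92.6%

92.6%


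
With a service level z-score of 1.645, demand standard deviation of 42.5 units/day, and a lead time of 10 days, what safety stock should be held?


Formula: SS = z * sigma_d * sqrt(LT)
sqrt(LT) = sqrt(10) = 3.1623
SS = 1.645 * 42.5 * 3.1623
SS = 221.1 units

221.1 units


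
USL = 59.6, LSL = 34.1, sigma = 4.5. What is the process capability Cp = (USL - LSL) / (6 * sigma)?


Cp = (59.6 - 34.1) / (6 * 4.5)

0.94


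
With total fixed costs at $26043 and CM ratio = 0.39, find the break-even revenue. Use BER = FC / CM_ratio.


Formula: BER = Fixed Costs / Contribution Margin Ratio
BER = $26043 / 0.39
BER = $66776.92 (to the nearest cent)

$66776.92


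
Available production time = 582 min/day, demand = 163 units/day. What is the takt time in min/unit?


Formula: Takt Time = Available Production Time / Customer Demand
Takt = 582 min/day / 163 units/day
Takt = 3.57 min/unit

3.57 min/unit


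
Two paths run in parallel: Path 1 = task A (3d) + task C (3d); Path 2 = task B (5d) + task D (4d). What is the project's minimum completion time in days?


Path 1 = 3 + 3 = 6 days
Path 2 = 5 + 4 = 9 days
Duration = max(6, 9) = 9 days

9 days


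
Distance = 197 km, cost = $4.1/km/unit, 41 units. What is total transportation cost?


TC = dist * cost * units = 197 * 4.1 * 41 = $33115.70

$33115.70


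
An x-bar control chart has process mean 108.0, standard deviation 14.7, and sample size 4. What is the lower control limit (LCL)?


LCL = 108.0 - 3 * 14.7 / sqrt(4)

85.95


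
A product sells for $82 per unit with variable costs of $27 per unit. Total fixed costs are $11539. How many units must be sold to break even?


Formula: BEQ = Fixed Costs / (Price - Variable Cost)
Contribution margin = $82 - $27 = $55/unit
BEQ = ceil($11539 / $55/unit) = ceil(209.8) = 210 units

210 units


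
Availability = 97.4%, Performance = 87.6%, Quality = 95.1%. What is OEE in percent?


Formula: OEE = Availability * Performance * Quality / 10000
A * P = 97.4% * 87.6% / 100 = 85.32%
OEE = 85.32% * 95.1% / 100 = 81.1%

81.1%


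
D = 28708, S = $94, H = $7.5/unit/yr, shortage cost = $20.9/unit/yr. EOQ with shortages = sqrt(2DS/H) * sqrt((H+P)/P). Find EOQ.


Formula: EOQ* = sqrt(2DS/H) * sqrt((H+P)/P)
Base EOQ = sqrt(2*28708*94/7.5) = 848.3 units
Correction = sqrt((7.5+20.9)/20.9) = 1.1657
EOQ* = 848.3 * 1.1657 = 988.9 units

988.9 units


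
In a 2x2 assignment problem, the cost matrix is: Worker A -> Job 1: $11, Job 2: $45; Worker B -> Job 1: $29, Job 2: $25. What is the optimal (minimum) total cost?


Option 1: A->1 + B->2 = $11 + $25 = $36
Option 2: A->2 + B->1 = $45 + $29 = $74
Min cost = min($36, $74) = $36

$36


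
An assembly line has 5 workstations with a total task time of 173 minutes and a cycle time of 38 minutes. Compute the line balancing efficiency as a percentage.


Formula: Efficiency = Sum of Task Times / (N_stations * CT) * 100
Total station capacity = 5 stations * 38 min = 190 min
Efficiency = 173 / 190 * 100 = 91.1%

91.1%


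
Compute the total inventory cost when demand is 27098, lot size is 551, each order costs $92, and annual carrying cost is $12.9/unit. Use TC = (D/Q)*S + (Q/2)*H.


TC = 27098/551 * 92 + 551/2 * 12.9

$8078.48


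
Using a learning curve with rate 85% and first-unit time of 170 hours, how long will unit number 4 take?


Formula: T_n = T_1 * (learning_rate)^(log2(n)) where learning_rate = rate/100
Doublings = log2(4) = 2
T_n = 170 * 0.85^2
T_n = 170 * 0.7225 = 122.8 hours

122.8 hours


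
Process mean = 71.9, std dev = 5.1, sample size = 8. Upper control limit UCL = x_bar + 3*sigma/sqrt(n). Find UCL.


UCL = 71.9 + 3 * 5.1 / sqrt(8)

77.31


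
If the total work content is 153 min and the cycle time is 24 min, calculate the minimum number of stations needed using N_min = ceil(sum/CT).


Formula: N_min = ceil(Sum of Task Times / Cycle Time)
N_min = ceil(153 min / 24 min) = ceil(6.375)
N_min = 7 stations

7


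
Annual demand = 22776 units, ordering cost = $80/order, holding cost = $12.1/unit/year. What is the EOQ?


Formula: EOQ = sqrt(2 * D * S / H)
Numerator: 2 * 22776 * 80 = 3644160
2DS/H = 3644160 / 12.1 = 301170.2
EOQ = sqrt(301170.2) = 548.8 units

548.8 units


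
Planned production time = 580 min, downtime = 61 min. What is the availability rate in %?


Formula: Availability = (Planned Time - Downtime) / Planned Time * 100
Uptime = 580 - 61 = 519 min
Availability = 519 / 580 * 100 = 89.5%

89.5%


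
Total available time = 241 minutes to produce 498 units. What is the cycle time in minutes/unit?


Formula: CT = Available Time / Number of Units
CT = 241 min / 498 units
CT = 0.48 min/unit

0.48 min/unit


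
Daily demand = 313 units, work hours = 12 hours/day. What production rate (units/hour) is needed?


Formula: Production Rate = Daily Demand / Available Hours
Rate = 313 units/day / 12 hours/day
Rate = 26.1 units/hour

26.1 units/hour


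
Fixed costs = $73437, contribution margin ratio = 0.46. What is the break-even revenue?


Formula: BER = Fixed Costs / Contribution Margin Ratio
BER = $73437 / 0.46
BER = $159645.65 (to the nearest cent)

$159645.65


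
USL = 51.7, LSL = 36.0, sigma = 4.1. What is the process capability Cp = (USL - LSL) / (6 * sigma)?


Cp = (51.7 - 36.0) / (6 * 4.1)

0.64


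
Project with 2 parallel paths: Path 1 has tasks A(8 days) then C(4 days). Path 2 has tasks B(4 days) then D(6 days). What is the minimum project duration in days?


Path 1 = 8 + 4 = 12 days
Path 2 = 4 + 6 = 10 days
Duration = max(12, 10) = 12 days

12 days


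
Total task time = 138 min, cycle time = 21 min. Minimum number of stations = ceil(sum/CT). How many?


Formula: N_min = ceil(Sum of Task Times / Cycle Time)
N_min = ceil(138 min / 21 min) = ceil(6.5714)
N_min = 7 stations

7


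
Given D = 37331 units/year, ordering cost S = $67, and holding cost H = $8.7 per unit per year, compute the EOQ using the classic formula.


Formula: EOQ = sqrt(2 * D * S / H)
Numerator: 2 * 37331 * 67 = 5002354
2DS/H = 5002354 / 8.7 = 574983.2
EOQ = sqrt(574983.2) = 758.3 units

758.3 units


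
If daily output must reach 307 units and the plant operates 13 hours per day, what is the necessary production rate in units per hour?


Formula: Production Rate = Daily Demand / Available Hours
Rate = 307 units/day / 13 hours/day
Rate = 23.6 units/hour

23.6 units/hour


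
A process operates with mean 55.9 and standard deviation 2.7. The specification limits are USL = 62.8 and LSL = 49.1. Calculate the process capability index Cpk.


Cpu = (62.8 - 55.9) / (3 * 2.7) = 0.85
Cpl = (55.9 - 49.1) / (3 * 2.7) = 0.84
Cpk = min(0.85, 0.84) = 0.84

0.84


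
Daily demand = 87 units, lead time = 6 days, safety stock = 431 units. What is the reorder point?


Formula: ROP = (Daily Demand * Lead Time) + Safety Stock
Demand during lead time = 87 * 6 = 522 units
ROP = 522 + 431 = 953 units

953 units


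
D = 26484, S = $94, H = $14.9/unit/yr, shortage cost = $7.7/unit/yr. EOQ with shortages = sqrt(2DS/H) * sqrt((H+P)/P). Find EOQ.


Formula: EOQ* = sqrt(2DS/H) * sqrt((H+P)/P)
Base EOQ = sqrt(2*26484*94/14.9) = 578.07 units
Correction = sqrt((14.9+7.7)/7.7) = 1.7132
EOQ* = 578.07 * 1.7132 = 990.3 units

990.3 units


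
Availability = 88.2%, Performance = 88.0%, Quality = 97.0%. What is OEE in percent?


Formula: OEE = Availability * Performance * Quality / 10000
A * P = 88.2% * 88.0% / 100 = 77.62%
OEE = 77.62% * 97.0% / 100 = 75.3%

75.3%


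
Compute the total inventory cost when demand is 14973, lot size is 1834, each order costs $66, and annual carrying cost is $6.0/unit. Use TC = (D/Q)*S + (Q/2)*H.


TC = 14973/1834 * 66 + 1834/2 * 6.0

$6040.83


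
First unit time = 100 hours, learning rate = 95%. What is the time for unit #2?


Formula: T_n = T_1 * (learning_rate)^(log2(n)) where learning_rate = rate/100
Doublings = log2(2) = 1
T_n = 100 * 0.95^1
T_n = 100 * 0.95 = 95.0 hours

95.0 hours


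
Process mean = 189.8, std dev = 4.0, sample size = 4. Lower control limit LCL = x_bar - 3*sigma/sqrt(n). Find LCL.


LCL = 189.8 - 3 * 4.0 / sqrt(4)

183.8


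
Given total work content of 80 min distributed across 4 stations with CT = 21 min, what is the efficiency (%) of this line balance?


Formula: Efficiency = Sum of Task Times / (N_stations * CT) * 100
Total station capacity = 4 stations * 21 min = 84 min
Efficiency = 80 / 84 * 100 = 95.2%

95.2%


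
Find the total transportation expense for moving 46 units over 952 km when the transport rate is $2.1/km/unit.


TC = dist * cost * units = 952 * 2.1 * 46 = $91963.20

$91963.20


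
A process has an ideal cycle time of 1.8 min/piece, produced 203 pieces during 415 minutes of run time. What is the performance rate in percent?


Formula: Performance = (Ideal CT * Total Count) / Run Time * 100
Ideal output time = 1.8 * 203 = 365.4 min
Performance = 365.4 / 415 * 100 = 88.0%

88.0%


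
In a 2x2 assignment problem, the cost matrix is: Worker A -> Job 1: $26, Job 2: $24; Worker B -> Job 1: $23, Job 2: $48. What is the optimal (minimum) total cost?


Option 1: A->1 + B->2 = $26 + $48 = $74
Option 2: A->2 + B->1 = $24 + $23 = $47
Min cost = min($74, $47) = $47

$47


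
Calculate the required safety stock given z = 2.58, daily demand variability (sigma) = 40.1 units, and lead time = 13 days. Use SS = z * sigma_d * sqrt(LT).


Formula: SS = z * sigma_d * sqrt(LT)
sqrt(LT) = sqrt(13) = 3.6056
SS = 2.58 * 40.1 * 3.6056
SS = 373.0 units

373.0 units


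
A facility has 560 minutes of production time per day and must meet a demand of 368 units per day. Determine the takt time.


Formula: Takt Time = Available Production Time / Customer Demand
Takt = 560 min/day / 368 units/day
Takt = 1.52 min/unit

1.52 min/unit


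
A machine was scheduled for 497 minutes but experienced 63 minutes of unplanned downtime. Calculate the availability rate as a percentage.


Formula: Availability = (Planned Time - Downtime) / Planned Time * 100
Uptime = 497 - 63 = 434 min
Availability = 434 / 497 * 100 = 87.3%

87.3%


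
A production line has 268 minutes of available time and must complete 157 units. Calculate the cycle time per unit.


Formula: CT = Available Time / Number of Units
CT = 268 min / 157 units
CT = 1.71 min/unit

1.71 min/unit


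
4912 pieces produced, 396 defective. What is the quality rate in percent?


Formula: Quality Rate = Good Pieces / Total Pieces * 100
Good pieces = 4912 - 396 = 4516
QR = 4516 / 4912 * 100 = 91.9%

91.9%


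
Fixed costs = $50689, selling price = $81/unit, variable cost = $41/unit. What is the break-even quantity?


Formula: BEQ = Fixed Costs / (Price - Variable Cost)
Contribution margin = $81 - $41 = $40/unit
BEQ = ceil($50689 / $40/unit) = ceil(1267.22) = 1268 units

1268 units


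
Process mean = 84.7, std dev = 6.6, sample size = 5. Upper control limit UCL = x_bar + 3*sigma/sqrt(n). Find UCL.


UCL = 84.7 + 3 * 6.6 / sqrt(5)

93.55


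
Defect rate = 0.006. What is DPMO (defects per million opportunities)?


DPMO = defect_rate * 1000000 = 0.006 * 1000000

6000


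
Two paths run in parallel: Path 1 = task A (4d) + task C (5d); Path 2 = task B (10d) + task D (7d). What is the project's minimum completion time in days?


Path 1 = 4 + 5 = 9 days
Path 2 = 10 + 7 = 17 days
Duration = max(9, 17) = 17 days

17 days


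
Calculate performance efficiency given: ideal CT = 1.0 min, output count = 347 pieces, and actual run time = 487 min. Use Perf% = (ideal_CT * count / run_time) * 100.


Formula: Performance = (Ideal CT * Total Count) / Run Time * 100
Ideal output time = 1.0 * 347 = 347.0 min
Performance = 347.0 / 487 * 100 = 71.3%

71.3%


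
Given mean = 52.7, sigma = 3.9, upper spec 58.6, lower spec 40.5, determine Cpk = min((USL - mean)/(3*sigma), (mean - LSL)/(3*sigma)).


Cpu = (58.6 - 52.7) / (3 * 3.9) = 0.5
Cpl = (52.7 - 40.5) / (3 * 3.9) = 1.04
Cpk = min(0.5, 1.04) = 0.5

0.5


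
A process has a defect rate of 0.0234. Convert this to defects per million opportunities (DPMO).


DPMO = defect_rate * 1000000 = 0.0234 * 1000000

23400


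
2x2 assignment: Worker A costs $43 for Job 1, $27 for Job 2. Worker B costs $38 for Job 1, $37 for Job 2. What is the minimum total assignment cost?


Option 1: A->1 + B->2 = $43 + $37 = $80
Option 2: A->2 + B->1 = $27 + $38 = $65
Min cost = min($80, $65) = $65

$65


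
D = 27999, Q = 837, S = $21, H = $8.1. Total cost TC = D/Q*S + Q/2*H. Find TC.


TC = 27999/837 * 21 + 837/2 * 8.1

$4092.33


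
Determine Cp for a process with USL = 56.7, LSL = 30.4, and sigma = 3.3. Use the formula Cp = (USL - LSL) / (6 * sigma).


Cp = (56.7 - 30.4) / (6 * 3.3)

1.33


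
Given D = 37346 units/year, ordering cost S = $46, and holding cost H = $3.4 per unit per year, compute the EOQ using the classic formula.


Formula: EOQ = sqrt(2 * D * S / H)
Numerator: 2 * 37346 * 46 = 3435832
2DS/H = 3435832 / 3.4 = 1010538.8
EOQ = sqrt(1010538.8) = 1005.3 units

1005.3 units


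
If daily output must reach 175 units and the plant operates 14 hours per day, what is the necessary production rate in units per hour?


Formula: Production Rate = Daily Demand / Available Hours
Rate = 175 units/day / 14 hours/day
Rate = 12.5 units/hour

12.5 units/hour


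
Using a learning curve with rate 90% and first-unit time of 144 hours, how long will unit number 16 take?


Formula: T_n = T_1 * (learning_rate)^(log2(n)) where learning_rate = rate/100
Doublings = log2(16) = 4
T_n = 144 * 0.9^4
T_n = 144 * 0.6561 = 94.5 hours

94.5 hours


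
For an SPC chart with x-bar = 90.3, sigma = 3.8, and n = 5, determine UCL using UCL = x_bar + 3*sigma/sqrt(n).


UCL = 90.3 + 3 * 3.8 / sqrt(5)

95.4


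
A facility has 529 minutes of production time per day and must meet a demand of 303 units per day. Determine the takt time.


Formula: Takt Time = Available Production Time / Customer Demand
Takt = 529 min/day / 303 units/day
Takt = 1.75 min/unit

1.75 min/unit


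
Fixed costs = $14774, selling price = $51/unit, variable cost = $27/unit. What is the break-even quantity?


Formula: BEQ = Fixed Costs / (Price - Variable Cost)
Contribution margin = $51 - $27 = $24/unit
BEQ = ceil($14774 / $24/unit) = ceil(615.58) = 616 units

616 units


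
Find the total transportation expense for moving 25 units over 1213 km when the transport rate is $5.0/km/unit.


TC = dist * cost * units = 1213 * 5.0 * 25 = $151625.00

$151625.00


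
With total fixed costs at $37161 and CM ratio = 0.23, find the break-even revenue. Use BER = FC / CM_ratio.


Formula: BER = Fixed Costs / Contribution Margin Ratio
BER = $37161 / 0.23
BER = $161569.57 (to the nearest cent)

$161569.57


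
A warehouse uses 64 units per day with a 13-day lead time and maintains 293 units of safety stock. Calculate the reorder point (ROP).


Formula: ROP = (Daily Demand * Lead Time) + Safety Stock
Demand during lead time = 64 * 13 = 832 units
ROP = 832 + 293 = 1125 units

1125 units


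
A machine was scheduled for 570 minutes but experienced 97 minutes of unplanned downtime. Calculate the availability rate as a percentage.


Formula: Availability = (Planned Time - Downtime) / Planned Time * 100
Uptime = 570 - 97 = 473 min
Availability = 473 / 570 * 100 = 83.0%

83.0%


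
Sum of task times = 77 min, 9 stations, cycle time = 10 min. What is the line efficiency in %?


Formula: Efficiency = Sum of Task Times / (N_stations * CT) * 100
Total station capacity = 9 stations * 10 min = 90 min
Efficiency = 77 / 90 * 100 = 85.6%

85.6%


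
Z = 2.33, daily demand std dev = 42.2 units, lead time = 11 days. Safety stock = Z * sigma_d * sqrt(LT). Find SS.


Formula: SS = z * sigma_d * sqrt(LT)
sqrt(LT) = sqrt(11) = 3.3166
SS = 2.33 * 42.2 * 3.3166
SS = 326.1 units

326.1 units


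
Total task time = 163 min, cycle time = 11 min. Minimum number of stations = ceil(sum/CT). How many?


Formula: N_min = ceil(Sum of Task Times / Cycle Time)
N_min = ceil(163 min / 11 min) = ceil(14.8182)
N_min = 15 stations

15


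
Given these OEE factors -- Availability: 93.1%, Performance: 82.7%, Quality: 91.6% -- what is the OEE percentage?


Formula: OEE = Availability * Performance * Quality / 10000
A * P = 93.1% * 82.7% / 100 = 76.99%
OEE = 76.99% * 91.6% / 100 = 70.5%

70.5%


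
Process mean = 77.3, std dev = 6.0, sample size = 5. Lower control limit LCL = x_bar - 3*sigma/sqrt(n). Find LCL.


LCL = 77.3 - 3 * 6.0 / sqrt(5)

69.25


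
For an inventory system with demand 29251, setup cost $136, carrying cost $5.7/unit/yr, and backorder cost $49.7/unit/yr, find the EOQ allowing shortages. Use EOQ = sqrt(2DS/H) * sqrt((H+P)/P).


Formula: EOQ* = sqrt(2DS/H) * sqrt((H+P)/P)
Base EOQ = sqrt(2*29251*136/5.7) = 1181.46 units
Correction = sqrt((5.7+49.7)/49.7) = 1.05579
EOQ* = 1181.46 * 1.05579 = 1247.4 units

1247.4 units


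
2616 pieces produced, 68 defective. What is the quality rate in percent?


Formula: Quality Rate = Good Pieces / Total Pieces * 100
Good pieces = 2616 - 68 = 2548
QR = 2548 / 2616 * 100 = 97.4%

97.4%


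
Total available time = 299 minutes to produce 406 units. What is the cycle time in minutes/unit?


Formula: CT = Available Time / Number of Units
CT = 299 min / 406 units
CT = 0.74 min/unit

0.74 min/unit


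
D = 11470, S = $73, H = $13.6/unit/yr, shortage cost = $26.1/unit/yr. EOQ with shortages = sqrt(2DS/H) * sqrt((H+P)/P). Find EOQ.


Formula: EOQ* = sqrt(2DS/H) * sqrt((H+P)/P)
Base EOQ = sqrt(2*11470*73/13.6) = 350.9 units
Correction = sqrt((13.6+26.1)/26.1) = 1.23332
EOQ* = 350.9 * 1.23332 = 432.8 units

432.8 units


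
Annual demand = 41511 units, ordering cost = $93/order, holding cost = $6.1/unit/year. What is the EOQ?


Formula: EOQ = sqrt(2 * D * S / H)
Numerator: 2 * 41511 * 93 = 7721046
2DS/H = 7721046 / 6.1 = 1265745.2
EOQ = sqrt(1265745.2) = 1125.1 units

1125.1 units


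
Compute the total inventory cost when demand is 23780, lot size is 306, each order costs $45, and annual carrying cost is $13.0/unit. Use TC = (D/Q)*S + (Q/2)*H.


TC = 23780/306 * 45 + 306/2 * 13.0

$5486.06


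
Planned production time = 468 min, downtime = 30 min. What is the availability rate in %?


Formula: Availability = (Planned Time - Downtime) / Planned Time * 100
Uptime = 468 - 30 = 438 min
Availability = 438 / 468 * 100 = 93.6%

93.6%


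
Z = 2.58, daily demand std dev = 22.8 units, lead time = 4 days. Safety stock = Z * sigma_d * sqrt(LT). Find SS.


Formula: SS = z * sigma_d * sqrt(LT)
sqrt(LT) = sqrt(4) = 2.0
SS = 2.58 * 22.8 * 2.0
SS = 117.6 units

117.6 units


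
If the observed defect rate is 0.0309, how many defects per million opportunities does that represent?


DPMO = defect_rate * 1000000 = 0.0309 * 1000000

30900


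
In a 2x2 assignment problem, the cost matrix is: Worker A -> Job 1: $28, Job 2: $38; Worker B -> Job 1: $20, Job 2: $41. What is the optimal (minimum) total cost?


Option 1: A->1 + B->2 = $28 + $41 = $69
Option 2: A->2 + B->1 = $38 + $20 = $58
Min cost = min($69, $58) = $58

$58


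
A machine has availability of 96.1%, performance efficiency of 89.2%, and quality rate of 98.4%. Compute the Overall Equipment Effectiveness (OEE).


Formula: OEE = Availability * Performance * Quality / 10000
A * P = 96.1% * 89.2% / 100 = 85.72%
OEE = 85.72% * 98.4% / 100 = 84.3%

84.3%


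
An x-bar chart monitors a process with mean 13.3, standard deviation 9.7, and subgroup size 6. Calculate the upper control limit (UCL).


UCL = 13.3 + 3 * 9.7 / sqrt(6)

25.18


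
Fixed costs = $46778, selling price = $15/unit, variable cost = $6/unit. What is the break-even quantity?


Formula: BEQ = Fixed Costs / (Price - Variable Cost)
Contribution margin = $15 - $6 = $9/unit
BEQ = ceil($46778 / $9/unit) = ceil(5197.56) = 5198 units

5198 units


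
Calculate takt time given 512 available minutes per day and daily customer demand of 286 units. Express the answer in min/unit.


Formula: Takt Time = Available Production Time / Customer Demand
Takt = 512 min/day / 286 units/day
Takt = 1.79 min/unit

1.79 min/unit


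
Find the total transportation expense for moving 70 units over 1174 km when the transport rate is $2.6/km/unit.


TC = dist * cost * units = 1174 * 2.6 * 70 = $213668.00

$213668.00


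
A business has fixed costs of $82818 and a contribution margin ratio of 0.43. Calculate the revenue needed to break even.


Formula: BER = Fixed Costs / Contribution Margin Ratio
BER = $82818 / 0.43
BER = $192600.00 (to the nearest cent)

$192600.00


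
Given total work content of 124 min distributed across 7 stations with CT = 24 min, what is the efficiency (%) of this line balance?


Formula: Efficiency = Sum of Task Times / (N_stations * CT) * 100
Total station capacity = 7 stations * 24 min = 168 min
Efficiency = 124 / 168 * 100 = 73.8%

73.8%


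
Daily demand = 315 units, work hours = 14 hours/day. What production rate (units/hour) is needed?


Formula: Production Rate = Daily Demand / Available Hours
Rate = 315 units/day / 14 hours/day
Rate = 22.5 units/hour

22.5 units/hour


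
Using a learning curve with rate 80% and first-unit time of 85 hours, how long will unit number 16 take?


Formula: T_n = T_1 * (learning_rate)^(log2(n)) where learning_rate = rate/100
Doublings = log2(16) = 4
T_n = 85 * 0.8^4
T_n = 85 * 0.4096 = 34.8 hours

34.8 hours


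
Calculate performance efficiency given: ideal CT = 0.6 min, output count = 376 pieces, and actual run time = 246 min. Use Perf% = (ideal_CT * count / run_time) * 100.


Formula: Performance = (Ideal CT * Total Count) / Run Time * 100
Ideal output time = 0.6 * 376 = 225.6 min
Performance = 225.6 / 246 * 100 = 91.7%

91.7%


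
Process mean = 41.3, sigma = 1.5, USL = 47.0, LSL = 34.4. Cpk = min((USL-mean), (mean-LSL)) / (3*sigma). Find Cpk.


Cpu = (47.0 - 41.3) / (3 * 1.5) = 1.27
Cpl = (41.3 - 34.4) / (3 * 1.5) = 1.53
Cpk = min(1.27, 1.53) = 1.27

1.27


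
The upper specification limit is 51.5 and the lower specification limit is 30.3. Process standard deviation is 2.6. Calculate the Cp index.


Cp = (51.5 - 30.3) / (6 * 2.6)

1.36


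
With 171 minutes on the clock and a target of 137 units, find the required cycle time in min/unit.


Formula: CT = Available Time / Number of Units
CT = 171 min / 137 units
CT = 1.25 min/unit

1.25 min/unit


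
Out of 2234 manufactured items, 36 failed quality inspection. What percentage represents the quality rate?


Formula: Quality Rate = Good Pieces / Total Pieces * 100
Good pieces = 2234 - 36 = 2198
QR = 2198 / 2234 * 100 = 98.4%

98.4%


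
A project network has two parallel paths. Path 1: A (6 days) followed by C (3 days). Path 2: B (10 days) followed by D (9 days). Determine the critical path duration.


Path 1 = 6 + 3 = 9 days
Path 2 = 10 + 9 = 19 days
Duration = max(9, 19) = 19 days

19 days


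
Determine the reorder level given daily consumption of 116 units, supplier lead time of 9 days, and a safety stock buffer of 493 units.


Formula: ROP = (Daily Demand * Lead Time) + Safety Stock
Demand during lead time = 116 * 9 = 1044 units
ROP = 1044 + 493 = 1537 units

1537 units


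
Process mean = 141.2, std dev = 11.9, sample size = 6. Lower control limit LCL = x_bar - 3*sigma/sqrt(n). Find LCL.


LCL = 141.2 - 3 * 11.9 / sqrt(6)

126.63


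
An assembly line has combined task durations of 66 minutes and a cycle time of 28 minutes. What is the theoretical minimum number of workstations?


Formula: N_min = ceil(Sum of Task Times / Cycle Time)
N_min = ceil(66 min / 28 min) = ceil(2.3571)
N_min = 3 stations

3


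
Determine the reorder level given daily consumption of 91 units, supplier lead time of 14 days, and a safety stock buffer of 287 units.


Formula: ROP = (Daily Demand * Lead Time) + Safety Stock
Demand during lead time = 91 * 14 = 1274 units
ROP = 1274 + 287 = 1561 units

1561 units


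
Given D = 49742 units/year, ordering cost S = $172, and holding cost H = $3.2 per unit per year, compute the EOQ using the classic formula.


Formula: EOQ = sqrt(2 * D * S / H)
Numerator: 2 * 49742 * 172 = 17111248
2DS/H = 17111248 / 3.2 = 5347265.0
EOQ = sqrt(5347265.0) = 2312.4 units

2312.4 units


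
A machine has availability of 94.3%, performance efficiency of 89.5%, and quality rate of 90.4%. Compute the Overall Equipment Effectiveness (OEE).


Formula: OEE = Availability * Performance * Quality / 10000
A * P = 94.3% * 89.5% / 100 = 84.4%
OEE = 84.4% * 90.4% / 100 = 76.3%

76.3%


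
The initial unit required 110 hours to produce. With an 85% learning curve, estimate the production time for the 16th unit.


Formula: T_n = T_1 * (learning_rate)^(log2(n)) where learning_rate = rate/100
Doublings = log2(16) = 4
T_n = 110 * 0.85^4
T_n = 110 * 0.522 = 57.4 hours

57.4 hours


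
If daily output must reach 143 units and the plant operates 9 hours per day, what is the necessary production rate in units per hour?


Formula: Production Rate = Daily Demand / Available Hours
Rate = 143 units/day / 9 hours/day
Rate = 15.9 units/hour

15.9 units/hour


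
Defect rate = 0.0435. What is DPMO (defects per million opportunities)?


DPMO = defect_rate * 1000000 = 0.0435 * 1000000

43500


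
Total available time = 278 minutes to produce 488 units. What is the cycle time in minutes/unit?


Formula: CT = Available Time / Number of Units
CT = 278 min / 488 units
CT = 0.57 min/unit

0.57 min/unit


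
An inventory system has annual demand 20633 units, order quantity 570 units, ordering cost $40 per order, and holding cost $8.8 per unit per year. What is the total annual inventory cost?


TC = 20633/570 * 40 + 570/2 * 8.8

$3955.93


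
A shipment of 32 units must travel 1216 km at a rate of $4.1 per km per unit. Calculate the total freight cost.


TC = dist * cost * units = 1216 * 4.1 * 32 = $159539.20

$159539.20
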